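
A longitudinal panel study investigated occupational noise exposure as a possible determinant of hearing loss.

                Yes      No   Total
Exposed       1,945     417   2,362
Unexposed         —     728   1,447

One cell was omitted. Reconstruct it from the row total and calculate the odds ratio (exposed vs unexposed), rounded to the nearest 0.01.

The missing cell is in the unexposed row: 1447 − 728 = 719.
So a = 1945, b = 417, c = 719, d = 728.
OR = (a·d)/(b·c) = (1945 × 728) / (417 × 719) = 1415960 / 299823 = 4.72265

4.72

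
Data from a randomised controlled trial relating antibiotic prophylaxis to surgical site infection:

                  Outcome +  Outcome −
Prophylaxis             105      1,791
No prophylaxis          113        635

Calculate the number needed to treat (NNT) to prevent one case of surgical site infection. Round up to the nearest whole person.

Risk in treated group = 105/1896 = 0.05538; risk in control = 113/748 = 0.15107.
Absolute risk reduction = 0.15107 − 0.05538 = 0.09569
NNT = 1 / ARR = 1 / 0.09569 = 10.450 → round up → 11

11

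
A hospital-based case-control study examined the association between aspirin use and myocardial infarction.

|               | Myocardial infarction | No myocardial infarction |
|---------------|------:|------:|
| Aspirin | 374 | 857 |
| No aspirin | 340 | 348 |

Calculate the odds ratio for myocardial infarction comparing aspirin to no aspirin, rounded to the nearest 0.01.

0.45

Cells: a = 374, b = 857, c = 340, d = 348.
OR = (a·d)/(b·c) = (374 × 348) / (857 × 340) = 130152 / 291380 = 0.44667
Exposure is associated with lower odds of myocardial infarction (OR = 0.45 < 1).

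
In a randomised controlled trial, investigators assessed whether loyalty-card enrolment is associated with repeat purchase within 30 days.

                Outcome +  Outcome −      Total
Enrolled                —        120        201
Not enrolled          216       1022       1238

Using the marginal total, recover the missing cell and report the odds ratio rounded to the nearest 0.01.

The missing cell is in the exposed row: 201 − 120 = 81.
So a = 81, b = 120, c = 216, d = 1022.
OR = (a·d)/(b·c) = (81 × 1022) / (120 × 216) = 82782 / 25920 = 3.19375

3.19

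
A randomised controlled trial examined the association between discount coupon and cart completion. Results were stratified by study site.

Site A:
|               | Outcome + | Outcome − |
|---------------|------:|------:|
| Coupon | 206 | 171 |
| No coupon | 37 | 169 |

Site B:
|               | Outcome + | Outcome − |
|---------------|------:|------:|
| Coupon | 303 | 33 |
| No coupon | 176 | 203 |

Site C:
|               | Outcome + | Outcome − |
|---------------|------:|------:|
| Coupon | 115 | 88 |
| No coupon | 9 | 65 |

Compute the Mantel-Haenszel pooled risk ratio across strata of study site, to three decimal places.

2.333

RR_MH = Σ(aᵢ·n₀ᵢ/nᵢ) / Σ(cᵢ·n₁ᵢ/nᵢ), with n₁ᵢ = aᵢ+bᵢ (exposed), n₀ᵢ = cᵢ+dᵢ (unexposed), nᵢ = n₁ᵢ+n₀ᵢ.
Stratum 1 (Site A): n₁ = 377, n₀ = 206, n = 583; a·n₀/n = 206·206/583 = 72.7890; c·n₁/n = 37·377/583 = 23.9262
Stratum 2 (Site B): n₁ = 336, n₀ = 379, n = 715; a·n₀/n = 303·379/715 = 160.6112; c·n₁/n = 176·336/715 = 82.7077
Stratum 3 (Site C): n₁ = 203, n₀ = 74, n = 277; a·n₀/n = 115·74/277 = 30.7220; c·n₁/n = 9·203/277 = 6.5957
RR_MH = (72.7890 + 160.6112 + 30.7220) / (23.9262 + 82.7077 + 6.5957) = 264.1222 / 113.2296 = 2.33263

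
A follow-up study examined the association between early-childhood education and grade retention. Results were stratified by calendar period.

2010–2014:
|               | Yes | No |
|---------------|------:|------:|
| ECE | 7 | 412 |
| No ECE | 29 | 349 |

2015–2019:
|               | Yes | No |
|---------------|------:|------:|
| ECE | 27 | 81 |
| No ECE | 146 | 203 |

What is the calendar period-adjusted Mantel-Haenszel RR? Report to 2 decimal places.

0.48

RR_MH = Σ(aᵢ·n₀ᵢ/nᵢ) / Σ(cᵢ·n₁ᵢ/nᵢ), with n₁ᵢ = aᵢ+bᵢ (exposed), n₀ᵢ = cᵢ+dᵢ (unexposed), nᵢ = n₁ᵢ+n₀ᵢ.
Stratum 1 (2010–2014): n₁ = 419, n₀ = 378, n = 797; a·n₀/n = 7·378/797 = 3.3199; c·n₁/n = 29·419/797 = 15.2459
Stratum 2 (2015–2019): n₁ = 108, n₀ = 349, n = 457; a·n₀/n = 27·349/457 = 20.6193; c·n₁/n = 146·108/457 = 34.5033
RR_MH = (3.3199 + 20.6193) / (15.2459 + 34.5033) = 23.9392 / 49.7492 = 0.48120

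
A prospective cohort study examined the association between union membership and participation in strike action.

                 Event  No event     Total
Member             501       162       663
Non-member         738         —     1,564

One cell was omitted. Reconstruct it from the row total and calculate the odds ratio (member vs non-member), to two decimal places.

The missing cell is in the unexposed row: 1564 − 738 = 826.
So a = 501, b = 162, c = 738, d = 826.
OR = (a·d)/(b·c) = (501 × 826) / (162 × 738) = 413826 / 119556 = 3.46136

3.46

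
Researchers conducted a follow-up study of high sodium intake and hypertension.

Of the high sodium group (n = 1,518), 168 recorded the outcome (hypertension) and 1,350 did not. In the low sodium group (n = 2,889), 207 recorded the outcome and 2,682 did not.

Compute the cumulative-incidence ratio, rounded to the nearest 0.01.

1.54

From the description: a = 168, b = 1350, c = 207, d = 2682.
Risk in exposed = 168/1518 = 0.11067; risk in unexposed = 207/2889 = 0.07165.
RR = 0.11067 / 0.07165 = 1.54460
The risk among the exposed is 1.54 times that among the unexposed.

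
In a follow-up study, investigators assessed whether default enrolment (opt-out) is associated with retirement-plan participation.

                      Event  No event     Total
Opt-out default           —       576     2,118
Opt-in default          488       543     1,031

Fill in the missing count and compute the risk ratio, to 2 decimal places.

The missing cell is in the exposed row: 2118 − 576 = 1542.
So a = 1542, b = 576, c = 488, d = 543.
RR = [a/(a+b)] / [c/(c+d)] = (1542/2118) / (488/1031) = 0.72805/0.47333 = 1.53814

1.54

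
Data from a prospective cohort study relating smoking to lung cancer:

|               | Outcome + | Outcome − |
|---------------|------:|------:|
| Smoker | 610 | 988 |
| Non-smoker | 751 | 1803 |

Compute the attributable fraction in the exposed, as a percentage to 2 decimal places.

Cells: a = 610, b = 988, c = 751, d = 1803.
Risk in exposed = 610/1598 = 0.38173; risk in unexposed = 751/2554 = 0.29405.
RR = 0.38173/0.29405 = 1.29818
AR% = (RR − 1)/RR × 100 = (1.29818 − 1)/1.29818 × 100 = 22.9689%

22.97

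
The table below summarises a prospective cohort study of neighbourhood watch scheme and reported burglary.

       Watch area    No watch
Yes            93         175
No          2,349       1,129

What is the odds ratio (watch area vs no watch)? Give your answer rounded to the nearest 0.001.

0.255

Reading the table with exposure as columns: a = 93 (Watch area, case), b = 2349 (Watch area, non-case), c = 175 (No watch, case), d = 1129.
OR = (a·d)/(b·c) = (93 × 1129) / (2349 × 175) = 104997 / 411075 = 0.25542
Exposure is associated with lower odds of reported burglary (OR = 0.26 < 1).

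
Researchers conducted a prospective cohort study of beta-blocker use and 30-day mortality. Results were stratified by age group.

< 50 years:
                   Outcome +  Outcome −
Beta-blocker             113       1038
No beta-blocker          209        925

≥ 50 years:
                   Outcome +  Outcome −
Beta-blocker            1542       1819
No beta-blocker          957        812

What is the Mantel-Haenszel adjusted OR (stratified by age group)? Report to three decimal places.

OR_MH = Σ(aᵢdᵢ/nᵢ) / Σ(bᵢcᵢ/nᵢ), where nᵢ is the stratum total.
Stratum 1 (< 50 years): n = 2285; a·d/n = 113·925/2285 = 45.7440; b·c/n = 1038·209/2285 = 94.9418
Stratum 2 (≥ 50 years): n = 5130; a·d/n = 1542·812/5130 = 244.0749; b·c/n = 1819·957/5130 = 339.3339
OR_MH = (45.7440 + 244.0749) / (94.9418 + 339.3339) = 289.8188 / 434.2757 = 0.66736

0.667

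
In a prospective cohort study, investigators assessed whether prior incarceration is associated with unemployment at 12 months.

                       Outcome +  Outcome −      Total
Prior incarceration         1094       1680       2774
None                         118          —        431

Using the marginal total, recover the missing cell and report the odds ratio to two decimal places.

The missing cell is in the unexposed row: 431 − 118 = 313.
So a = 1094, b = 1680, c = 118, d = 313.
OR = (a·d)/(b·c) = (1094 × 313) / (1680 × 118) = 342422 / 198240 = 1.72731

1.73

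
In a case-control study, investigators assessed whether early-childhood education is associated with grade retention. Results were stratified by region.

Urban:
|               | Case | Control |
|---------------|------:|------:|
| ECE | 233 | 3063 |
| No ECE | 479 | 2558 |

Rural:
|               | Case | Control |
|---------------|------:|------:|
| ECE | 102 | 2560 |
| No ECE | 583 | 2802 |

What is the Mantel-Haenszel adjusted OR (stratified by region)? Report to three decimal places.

OR_MH = Σ(aᵢdᵢ/nᵢ) / Σ(bᵢcᵢ/nᵢ), where nᵢ is the stratum total.
Stratum 1 (Urban): n = 6333; a·d/n = 233·2558/6333 = 94.1124; b·c/n = 3063·479/6333 = 231.6717
Stratum 2 (Rural): n = 6047; a·d/n = 102·2802/6047 = 47.2638; b·c/n = 2560·583/6047 = 246.8133
OR_MH = (94.1124 + 47.2638) / (231.6717 + 246.8133) = 141.3762 / 478.4850 = 0.29547

0.295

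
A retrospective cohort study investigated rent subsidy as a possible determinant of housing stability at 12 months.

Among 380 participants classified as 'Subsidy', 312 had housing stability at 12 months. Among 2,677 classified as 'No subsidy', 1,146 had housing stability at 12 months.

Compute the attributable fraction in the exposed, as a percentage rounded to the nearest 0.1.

47.9

From the description: a = 312, b = 68, c = 1146, d = 1531.
Risk in exposed = 312/380 = 0.82105; risk in unexposed = 1146/2677 = 0.42809.
RR = 0.82105/0.42809 = 1.91794
AR% = (RR − 1)/RR × 100 = (1.91794 − 1)/1.91794 × 100 = 47.8607%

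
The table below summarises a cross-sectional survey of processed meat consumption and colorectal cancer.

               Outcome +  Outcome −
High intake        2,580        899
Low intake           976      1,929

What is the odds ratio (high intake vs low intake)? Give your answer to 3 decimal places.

Cells: a = 2580, b = 899, c = 976, d = 1929.
OR = (a·d)/(b·c) = (2580 × 1929) / (899 × 976) = 4976820 / 877424 = 5.67208
The odds of colorectal cancer are about 5.67 times as high in the high intake group.

5.672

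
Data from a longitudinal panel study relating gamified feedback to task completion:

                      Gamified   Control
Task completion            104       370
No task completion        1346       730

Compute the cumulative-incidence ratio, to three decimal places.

Reading the table with exposure as columns: a = 104 (Gamified, case), b = 1346 (Gamified, non-case), c = 370 (Control, case), d = 730.
Risk in exposed = 104/1450 = 0.07172; risk in unexposed = 370/1100 = 0.33636.
RR = 0.07172 / 0.33636 = 0.21323
The risk is 79% lower among the exposed than among the unexposed.

0.213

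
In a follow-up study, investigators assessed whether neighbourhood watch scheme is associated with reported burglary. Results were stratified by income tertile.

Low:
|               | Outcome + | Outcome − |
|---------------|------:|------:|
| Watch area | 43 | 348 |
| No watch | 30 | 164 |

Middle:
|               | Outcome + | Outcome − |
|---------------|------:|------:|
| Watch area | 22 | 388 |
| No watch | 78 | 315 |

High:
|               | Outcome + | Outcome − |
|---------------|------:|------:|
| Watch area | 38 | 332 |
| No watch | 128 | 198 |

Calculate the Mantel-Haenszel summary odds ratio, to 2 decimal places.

0.27

OR_MH = Σ(aᵢdᵢ/nᵢ) / Σ(bᵢcᵢ/nᵢ), where nᵢ is the stratum total.
Stratum 1 (Low): n = 585; a·d/n = 43·164/585 = 12.0547; b·c/n = 348·30/585 = 17.8462
Stratum 2 (Middle): n = 803; a·d/n = 22·315/803 = 8.6301; b·c/n = 388·78/803 = 37.6887
Stratum 3 (High): n = 696; a·d/n = 38·198/696 = 10.8103; b·c/n = 332·128/696 = 61.0575
OR_MH = (12.0547 + 8.6301 + 10.8103) / (17.8462 + 37.6887 + 61.0575) = 31.4952 / 116.5923 = 0.27013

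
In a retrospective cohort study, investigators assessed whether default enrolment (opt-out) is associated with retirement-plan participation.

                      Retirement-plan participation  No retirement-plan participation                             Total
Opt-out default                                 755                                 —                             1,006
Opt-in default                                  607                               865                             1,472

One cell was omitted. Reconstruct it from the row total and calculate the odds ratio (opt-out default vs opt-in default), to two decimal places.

The missing cell is in the exposed row: 1006 − 755 = 251.
So a = 755, b = 251, c = 607, d = 865.
OR = (a·d)/(b·c) = (755 × 865) / (251 × 607) = 653075 / 152357 = 4.28648

4.29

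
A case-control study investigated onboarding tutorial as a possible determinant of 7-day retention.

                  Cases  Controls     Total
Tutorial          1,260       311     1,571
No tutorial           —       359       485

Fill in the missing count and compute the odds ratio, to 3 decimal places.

The missing cell is in the unexposed row: 485 − 359 = 126.
So a = 1260, b = 311, c = 126, d = 359.
OR = (a·d)/(b·c) = (1260 × 359) / (311 × 126) = 452340 / 39186 = 11.54341

11.543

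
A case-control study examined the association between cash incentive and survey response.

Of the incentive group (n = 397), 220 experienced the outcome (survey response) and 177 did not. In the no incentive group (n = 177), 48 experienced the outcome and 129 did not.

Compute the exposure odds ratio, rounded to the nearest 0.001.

3.340

From the description: a = 220, b = 177, c = 48, d = 129.
OR = (a·d)/(b·c) = (220 × 129) / (177 × 48) = 28380 / 8496 = 3.34040
The odds of survey response are about 3.34 times as high in the incentive group.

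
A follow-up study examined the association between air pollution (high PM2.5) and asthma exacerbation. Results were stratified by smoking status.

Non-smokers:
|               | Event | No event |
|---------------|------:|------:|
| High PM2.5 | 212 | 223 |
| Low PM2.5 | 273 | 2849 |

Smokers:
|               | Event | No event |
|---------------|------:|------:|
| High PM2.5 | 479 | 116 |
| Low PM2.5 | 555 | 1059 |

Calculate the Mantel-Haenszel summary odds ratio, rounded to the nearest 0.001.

OR_MH = Σ(aᵢdᵢ/nᵢ) / Σ(bᵢcᵢ/nᵢ), where nᵢ is the stratum total.
Stratum 1 (Non-smokers): n = 3557; a·d/n = 212·2849/3557 = 169.8026; b·c/n = 223·273/3557 = 17.1153
Stratum 2 (Smokers): n = 2209; a·d/n = 479·1059/2209 = 229.6338; b·c/n = 116·555/2209 = 29.1444
OR_MH = (169.8026 + 229.6338) / (17.1153 + 29.1444) = 399.4364 / 46.2597 = 8.63466

8.635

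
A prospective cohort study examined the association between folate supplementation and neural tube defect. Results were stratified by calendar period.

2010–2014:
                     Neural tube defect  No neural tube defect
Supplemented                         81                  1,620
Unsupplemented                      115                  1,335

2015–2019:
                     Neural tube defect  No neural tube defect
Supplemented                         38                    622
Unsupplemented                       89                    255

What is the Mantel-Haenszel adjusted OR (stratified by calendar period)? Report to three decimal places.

0.385

OR_MH = Σ(aᵢdᵢ/nᵢ) / Σ(bᵢcᵢ/nᵢ), where nᵢ is the stratum total.
Stratum 1 (2010–2014): n = 3151; a·d/n = 81·1335/3151 = 34.3177; b·c/n = 1620·115/3151 = 59.1241
Stratum 2 (2015–2019): n = 1004; a·d/n = 38·255/1004 = 9.6514; b·c/n = 622·89/1004 = 55.1375
OR_MH = (34.3177 + 9.6514) / (59.1241 + 55.1375) = 43.9691 / 114.2615 = 0.38481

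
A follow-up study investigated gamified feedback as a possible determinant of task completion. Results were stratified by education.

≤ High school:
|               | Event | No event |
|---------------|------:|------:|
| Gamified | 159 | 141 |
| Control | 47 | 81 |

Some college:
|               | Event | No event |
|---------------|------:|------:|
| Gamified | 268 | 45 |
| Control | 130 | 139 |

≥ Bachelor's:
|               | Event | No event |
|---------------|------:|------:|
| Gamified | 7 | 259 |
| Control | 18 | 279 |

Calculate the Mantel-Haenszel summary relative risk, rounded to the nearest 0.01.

RR_MH = Σ(aᵢ·n₀ᵢ/nᵢ) / Σ(cᵢ·n₁ᵢ/nᵢ), with n₁ᵢ = aᵢ+bᵢ (exposed), n₀ᵢ = cᵢ+dᵢ (unexposed), nᵢ = n₁ᵢ+n₀ᵢ.
Stratum 1 (≤ High school): n₁ = 300, n₀ = 128, n = 428; a·n₀/n = 159·128/428 = 47.5514; c·n₁/n = 47·300/428 = 32.9439
Stratum 2 (Some college): n₁ = 313, n₀ = 269, n = 582; a·n₀/n = 268·269/582 = 123.8694; c·n₁/n = 130·313/582 = 69.9141
Stratum 3 (≥ Bachelor's): n₁ = 266, n₀ = 297, n = 563; a·n₀/n = 7·297/563 = 3.6927; c·n₁/n = 18·266/563 = 8.5044
RR_MH = (47.5514 + 123.8694 + 3.6927) / (32.9439 + 69.9141 + 8.5044) = 175.1135 / 111.3625 = 1.57246

1.57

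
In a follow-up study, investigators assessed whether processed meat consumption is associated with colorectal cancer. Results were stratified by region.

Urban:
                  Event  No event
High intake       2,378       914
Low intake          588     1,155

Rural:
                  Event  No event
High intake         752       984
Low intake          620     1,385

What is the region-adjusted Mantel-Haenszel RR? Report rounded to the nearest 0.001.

1.824

RR_MH = Σ(aᵢ·n₀ᵢ/nᵢ) / Σ(cᵢ·n₁ᵢ/nᵢ), with n₁ᵢ = aᵢ+bᵢ (exposed), n₀ᵢ = cᵢ+dᵢ (unexposed), nᵢ = n₁ᵢ+n₀ᵢ.
Stratum 1 (Urban): n₁ = 3292, n₀ = 1743, n = 5035; a·n₀/n = 2378·1743/5035 = 823.2083; c·n₁/n = 588·3292/5035 = 384.4481
Stratum 2 (Rural): n₁ = 1736, n₀ = 2005, n = 3741; a·n₀/n = 752·2005/3741 = 403.0366; c·n₁/n = 620·1736/3741 = 287.7092
RR_MH = (823.2083 + 403.0366) / (384.4481 + 287.7092) = 1226.2450 / 672.1572 = 1.82434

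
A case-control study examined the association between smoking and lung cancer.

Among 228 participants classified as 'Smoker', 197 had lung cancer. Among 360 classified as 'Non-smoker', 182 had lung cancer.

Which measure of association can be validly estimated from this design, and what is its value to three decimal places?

From the description: a = 197, b = 31, c = 182, d = 178.
This is a case-control study: participants were sampled on outcome status, so risks in the source population cannot be estimated directly — relative risk is not valid here. The odds ratio is the appropriate measure.
OR = (a·d)/(b·c) = (197 × 178) / (31 × 182) = 35066 / 5642 = 6.21517

6.215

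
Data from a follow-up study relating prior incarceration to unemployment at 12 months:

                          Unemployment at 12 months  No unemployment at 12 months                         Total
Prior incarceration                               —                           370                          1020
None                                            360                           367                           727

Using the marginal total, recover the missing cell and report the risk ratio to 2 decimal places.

1.29

The missing cell is in the exposed row: 1020 − 370 = 650.
So a = 650, b = 370, c = 360, d = 367.
RR = [a/(a+b)] / [c/(c+d)] = (650/1020) / (360/727) = 0.63725/0.49519 = 1.28690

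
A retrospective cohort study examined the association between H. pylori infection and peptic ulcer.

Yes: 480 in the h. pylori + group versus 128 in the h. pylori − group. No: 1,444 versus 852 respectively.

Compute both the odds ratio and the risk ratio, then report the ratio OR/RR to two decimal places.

1.16

From the description: a = 480, b = 1444, c = 128, d = 852.
OR = (480·852)/(1444·128) = 408960/184832 = 2.21260
Risk in exposed = 480/1924 = 0.24948; risk in unexposed = 128/980 = 0.13061; RR = 1.91008
OR/RR = 2.21260 / 1.91008 = 1.15838
The outcome is not rare, so the OR lies further from 1 than the RR.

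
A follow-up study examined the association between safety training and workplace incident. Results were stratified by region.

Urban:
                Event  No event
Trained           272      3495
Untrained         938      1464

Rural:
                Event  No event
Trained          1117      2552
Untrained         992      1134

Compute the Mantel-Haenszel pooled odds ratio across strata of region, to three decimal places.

OR_MH = Σ(aᵢdᵢ/nᵢ) / Σ(bᵢcᵢ/nᵢ), where nᵢ is the stratum total.
Stratum 1 (Urban): n = 6169; a·d/n = 272·1464/6169 = 64.5498; b·c/n = 3495·938/6169 = 531.4168
Stratum 2 (Rural): n = 5795; a·d/n = 1117·1134/5795 = 218.5812; b·c/n = 2552·992/5795 = 436.8566
OR_MH = (64.5498 + 218.5812) / (531.4168 + 436.8566) = 283.1310 / 968.2734 = 0.29241

0.292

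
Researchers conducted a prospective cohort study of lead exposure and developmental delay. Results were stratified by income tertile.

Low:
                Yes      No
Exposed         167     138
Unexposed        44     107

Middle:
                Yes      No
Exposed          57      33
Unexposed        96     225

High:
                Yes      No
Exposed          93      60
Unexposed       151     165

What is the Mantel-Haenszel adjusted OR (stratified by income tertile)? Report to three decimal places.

OR_MH = Σ(aᵢdᵢ/nᵢ) / Σ(bᵢcᵢ/nᵢ), where nᵢ is the stratum total.
Stratum 1 (Low): n = 456; a·d/n = 167·107/456 = 39.1864; b·c/n = 138·44/456 = 13.3158
Stratum 2 (Middle): n = 411; a·d/n = 57·225/411 = 31.2044; b·c/n = 33·96/411 = 7.7080
Stratum 3 (High): n = 469; a·d/n = 93·165/469 = 32.7186; b·c/n = 60·151/469 = 19.3177
OR_MH = (39.1864 + 31.2044 + 32.7186) / (13.3158 + 7.7080 + 19.3177) = 103.1093 / 40.3415 = 2.55591

2.556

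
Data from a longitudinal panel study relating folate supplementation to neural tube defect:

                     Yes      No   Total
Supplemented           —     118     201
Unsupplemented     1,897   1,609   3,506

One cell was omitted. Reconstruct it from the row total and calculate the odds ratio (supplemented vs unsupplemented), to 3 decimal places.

The missing cell is in the exposed row: 201 − 118 = 83.
So a = 83, b = 118, c = 1897, d = 1609.
OR = (a·d)/(b·c) = (83 × 1609) / (118 × 1897) = 133547 / 223846 = 0.59660

0.597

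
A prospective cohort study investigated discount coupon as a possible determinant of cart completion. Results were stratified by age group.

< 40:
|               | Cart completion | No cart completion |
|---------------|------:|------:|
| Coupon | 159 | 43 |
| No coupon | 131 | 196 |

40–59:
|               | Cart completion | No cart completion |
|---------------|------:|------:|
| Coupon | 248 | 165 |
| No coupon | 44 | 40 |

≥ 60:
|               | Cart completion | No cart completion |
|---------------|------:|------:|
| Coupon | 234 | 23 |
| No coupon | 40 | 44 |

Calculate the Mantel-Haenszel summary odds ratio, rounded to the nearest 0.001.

OR_MH = Σ(aᵢdᵢ/nᵢ) / Σ(bᵢcᵢ/nᵢ), where nᵢ is the stratum total.
Stratum 1 (< 40): n = 529; a·d/n = 159·196/529 = 58.9112; b·c/n = 43·131/529 = 10.6484
Stratum 2 (40–59): n = 497; a·d/n = 248·40/497 = 19.9598; b·c/n = 165·44/497 = 14.6076
Stratum 3 (≥ 60): n = 341; a·d/n = 234·44/341 = 30.1935; b·c/n = 23·40/341 = 2.6979
OR_MH = (58.9112 + 19.9598 + 30.1935) / (10.6484 + 14.6076 + 2.6979) = 109.0645 / 27.9540 = 3.90157

3.902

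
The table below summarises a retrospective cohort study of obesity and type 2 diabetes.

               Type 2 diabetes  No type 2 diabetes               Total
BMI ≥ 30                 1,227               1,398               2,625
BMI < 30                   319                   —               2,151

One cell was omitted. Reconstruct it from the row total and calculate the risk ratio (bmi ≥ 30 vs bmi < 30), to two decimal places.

The missing cell is in the unexposed row: 2151 − 319 = 1832.
So a = 1227, b = 1398, c = 319, d = 1832.
RR = [a/(a+b)] / [c/(c+d)] = (1227/2625) / (319/2151) = 0.46743/0.14830 = 3.15185

3.15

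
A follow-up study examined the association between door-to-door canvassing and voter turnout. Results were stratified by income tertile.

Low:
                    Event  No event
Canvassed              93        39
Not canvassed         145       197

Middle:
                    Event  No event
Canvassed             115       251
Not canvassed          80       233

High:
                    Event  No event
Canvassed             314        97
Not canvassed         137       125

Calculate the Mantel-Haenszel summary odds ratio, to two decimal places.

OR_MH = Σ(aᵢdᵢ/nᵢ) / Σ(bᵢcᵢ/nᵢ), where nᵢ is the stratum total.
Stratum 1 (Low): n = 474; a·d/n = 93·197/474 = 38.6519; b·c/n = 39·145/474 = 11.9304
Stratum 2 (Middle): n = 679; a·d/n = 115·233/679 = 39.4624; b·c/n = 251·80/679 = 29.5729
Stratum 3 (High): n = 673; a·d/n = 314·125/673 = 58.3210; b·c/n = 97·137/673 = 19.7459
OR_MH = (38.6519 + 39.4624 + 58.3210) / (11.9304 + 29.5729 + 19.7459) = 136.4353 / 61.2492 = 2.22754

2.23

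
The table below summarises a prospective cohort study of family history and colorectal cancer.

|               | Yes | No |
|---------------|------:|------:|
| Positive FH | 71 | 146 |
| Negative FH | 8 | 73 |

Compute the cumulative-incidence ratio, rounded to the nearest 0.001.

Cells: a = 71, b = 146, c = 8, d = 73.
Risk in exposed = 71/217 = 0.32719; risk in unexposed = 8/81 = 0.09877.
RR = 0.32719 / 0.09877 = 3.31279
The risk among the exposed is 3.31 times that among the unexposed.

3.313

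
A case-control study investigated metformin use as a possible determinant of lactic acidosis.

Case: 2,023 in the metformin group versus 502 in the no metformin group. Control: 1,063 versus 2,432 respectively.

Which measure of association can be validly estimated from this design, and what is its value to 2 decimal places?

9.22

From the description: a = 2023, b = 1063, c = 502, d = 2432.
This is a case-control study: participants were sampled on outcome status, so risks in the source population cannot be estimated directly — relative risk is not valid here. The odds ratio is the appropriate measure.
OR = (a·d)/(b·c) = (2023 × 2432) / (1063 × 502) = 4919936 / 533626 = 9.21982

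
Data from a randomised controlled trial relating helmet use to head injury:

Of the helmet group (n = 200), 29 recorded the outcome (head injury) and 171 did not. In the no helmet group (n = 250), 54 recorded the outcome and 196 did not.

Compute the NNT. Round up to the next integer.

15

Risk in treated group = 29/200 = 0.14500; risk in control = 54/250 = 0.21600.
Absolute risk reduction = 0.21600 − 0.14500 = 0.07100
NNT = 1 / ARR = 1 / 0.07100 = 14.085 → round up → 15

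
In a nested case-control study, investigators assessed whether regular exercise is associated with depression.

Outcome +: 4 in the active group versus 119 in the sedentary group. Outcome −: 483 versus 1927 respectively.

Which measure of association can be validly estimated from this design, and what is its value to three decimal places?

0.134

From the description: a = 4, b = 483, c = 119, d = 1927.
This is a nested case-control study: participants were sampled on outcome status, so risks in the source population cannot be estimated directly — relative risk is not valid here. The odds ratio is the appropriate measure.
OR = (a·d)/(b·c) = (4 × 1927) / (483 × 119) = 7708 / 57477 = 0.13411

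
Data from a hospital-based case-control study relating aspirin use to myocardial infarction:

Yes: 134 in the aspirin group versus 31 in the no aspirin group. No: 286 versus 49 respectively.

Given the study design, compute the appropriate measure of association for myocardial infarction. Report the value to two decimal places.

From the description: a = 134, b = 286, c = 31, d = 49.
This is a hospital-based case-control study: participants were sampled on outcome status, so risks in the source population cannot be estimated directly — relative risk is not valid here. The odds ratio is the appropriate measure.
OR = (a·d)/(b·c) = (134 × 49) / (286 × 31) = 6566 / 8866 = 0.74058

0.74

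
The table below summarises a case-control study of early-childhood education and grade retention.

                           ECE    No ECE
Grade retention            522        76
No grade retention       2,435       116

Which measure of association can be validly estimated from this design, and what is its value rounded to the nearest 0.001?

0.327

Reading the table with exposure as columns: a = 522 (ECE, case), b = 2435 (ECE, non-case), c = 76 (No ECE, case), d = 116.
This is a case-control study: participants were sampled on outcome status, so risks in the source population cannot be estimated directly — relative risk is not valid here. The odds ratio is the appropriate measure.
OR = (a·d)/(b·c) = (522 × 116) / (2435 × 76) = 60552 / 185060 = 0.32720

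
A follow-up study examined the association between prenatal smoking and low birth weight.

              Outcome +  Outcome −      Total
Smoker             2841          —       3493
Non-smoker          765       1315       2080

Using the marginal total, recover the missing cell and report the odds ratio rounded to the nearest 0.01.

7.49

The missing cell is in the exposed row: 3493 − 2841 = 652.
So a = 2841, b = 652, c = 765, d = 1315.
OR = (a·d)/(b·c) = (2841 × 1315) / (652 × 765) = 3735915 / 498780 = 7.49011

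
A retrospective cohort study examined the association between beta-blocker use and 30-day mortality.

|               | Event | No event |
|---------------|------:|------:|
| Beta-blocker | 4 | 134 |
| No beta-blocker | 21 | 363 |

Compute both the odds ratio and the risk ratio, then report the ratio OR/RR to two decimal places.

0.97

Cells: a = 4, b = 134, c = 21, d = 363.
OR = (4·363)/(134·21) = 1452/2814 = 0.51599
Risk in exposed = 4/138 = 0.02899; risk in unexposed = 21/384 = 0.05469; RR = 0.53002
OR/RR = 0.51599 / 0.53002 = 0.97353
The outcome is rare in both groups, so OR ≈ RR (ratio near 1).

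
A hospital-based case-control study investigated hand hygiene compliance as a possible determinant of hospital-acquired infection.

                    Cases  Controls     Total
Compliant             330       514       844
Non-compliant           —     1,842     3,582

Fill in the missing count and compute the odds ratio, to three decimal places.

The missing cell is in the unexposed row: 3582 − 1842 = 1740.
So a = 330, b = 514, c = 1740, d = 1842.
OR = (a·d)/(b·c) = (330 × 1842) / (514 × 1740) = 607860 / 894360 = 0.67966

0.680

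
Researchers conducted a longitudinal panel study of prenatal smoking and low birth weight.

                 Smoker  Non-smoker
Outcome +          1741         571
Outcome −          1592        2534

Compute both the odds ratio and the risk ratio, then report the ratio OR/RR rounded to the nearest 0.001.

Reading the table with exposure as columns: a = 1741 (Smoker, case), b = 1592 (Smoker, non-case), c = 571 (Non-smoker, case), d = 2534.
OR = (1741·2534)/(1592·571) = 4411694/909032 = 4.85318
Risk in exposed = 1741/3333 = 0.52235; risk in unexposed = 571/3105 = 0.18390; RR = 2.84046
OR/RR = 4.85318 / 2.84046 = 1.70859
The outcome is not rare, so the OR lies further from 1 than the RR.

1.709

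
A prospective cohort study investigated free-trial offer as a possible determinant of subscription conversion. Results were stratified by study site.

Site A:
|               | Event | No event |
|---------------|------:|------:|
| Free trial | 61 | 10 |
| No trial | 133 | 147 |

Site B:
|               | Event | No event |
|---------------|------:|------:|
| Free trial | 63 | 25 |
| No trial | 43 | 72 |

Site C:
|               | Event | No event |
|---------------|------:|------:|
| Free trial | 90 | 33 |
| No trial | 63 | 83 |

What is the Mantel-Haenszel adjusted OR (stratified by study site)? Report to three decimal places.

4.500

OR_MH = Σ(aᵢdᵢ/nᵢ) / Σ(bᵢcᵢ/nᵢ), where nᵢ is the stratum total.
Stratum 1 (Site A): n = 351; a·d/n = 61·147/351 = 25.5470; b·c/n = 10·133/351 = 3.7892
Stratum 2 (Site B): n = 203; a·d/n = 63·72/203 = 22.3448; b·c/n = 25·43/203 = 5.2956
Stratum 3 (Site C): n = 269; a·d/n = 90·83/269 = 27.7695; b·c/n = 33·63/269 = 7.7286
OR_MH = (25.5470 + 22.3448 + 27.7695) / (3.7892 + 5.2956 + 7.7286) = 75.6614 / 16.8134 = 4.50007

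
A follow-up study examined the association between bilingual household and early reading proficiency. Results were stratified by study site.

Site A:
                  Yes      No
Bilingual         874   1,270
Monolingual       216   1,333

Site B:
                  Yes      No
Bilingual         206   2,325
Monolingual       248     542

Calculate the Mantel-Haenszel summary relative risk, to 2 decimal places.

1.32

RR_MH = Σ(aᵢ·n₀ᵢ/nᵢ) / Σ(cᵢ·n₁ᵢ/nᵢ), with n₁ᵢ = aᵢ+bᵢ (exposed), n₀ᵢ = cᵢ+dᵢ (unexposed), nᵢ = n₁ᵢ+n₀ᵢ.
Stratum 1 (Site A): n₁ = 2144, n₀ = 1549, n = 3693; a·n₀/n = 874·1549/3693 = 366.5925; c·n₁/n = 216·2144/3693 = 125.4005
Stratum 2 (Site B): n₁ = 2531, n₀ = 790, n = 3321; a·n₀/n = 206·790/3321 = 49.0033; c·n₁/n = 248·2531/3321 = 189.0057
RR_MH = (366.5925 + 49.0033) / (125.4005 + 189.0057) = 415.5958 / 314.4062 = 1.32184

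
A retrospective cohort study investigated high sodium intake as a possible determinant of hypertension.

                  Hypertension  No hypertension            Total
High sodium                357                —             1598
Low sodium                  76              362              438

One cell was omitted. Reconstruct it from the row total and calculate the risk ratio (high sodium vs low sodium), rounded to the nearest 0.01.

The missing cell is in the exposed row: 1598 − 357 = 1241.
So a = 357, b = 1241, c = 76, d = 362.
RR = [a/(a+b)] / [c/(c+d)] = (357/1598) / (76/438) = 0.22340/0.17352 = 1.28751

1.29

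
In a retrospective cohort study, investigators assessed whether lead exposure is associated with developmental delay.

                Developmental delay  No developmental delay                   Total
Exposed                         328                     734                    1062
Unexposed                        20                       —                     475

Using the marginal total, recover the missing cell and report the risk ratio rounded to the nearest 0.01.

The missing cell is in the unexposed row: 475 − 20 = 455.
So a = 328, b = 734, c = 20, d = 455.
RR = [a/(a+b)] / [c/(c+d)] = (328/1062) / (20/475) = 0.30885/0.04211 = 7.33522

7.34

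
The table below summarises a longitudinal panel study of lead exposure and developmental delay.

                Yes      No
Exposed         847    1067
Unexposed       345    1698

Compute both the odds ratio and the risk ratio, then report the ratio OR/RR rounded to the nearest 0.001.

Cells: a = 847, b = 1067, c = 345, d = 1698.
OR = (847·1698)/(1067·345) = 1438206/368115 = 3.90695
Risk in exposed = 847/1914 = 0.44253; risk in unexposed = 345/2043 = 0.16887; RR = 2.62054
OR/RR = 3.90695 / 2.62054 = 1.49089
The outcome is not rare, so the OR lies further from 1 than the RR.

1.491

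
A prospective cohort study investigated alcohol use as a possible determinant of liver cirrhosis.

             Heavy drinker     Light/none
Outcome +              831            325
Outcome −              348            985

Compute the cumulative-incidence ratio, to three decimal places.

Reading the table with exposure as columns: a = 831 (Heavy drinker, case), b = 348 (Heavy drinker, non-case), c = 325 (Light/none, case), d = 985.
Risk in exposed = 831/1179 = 0.70483; risk in unexposed = 325/1310 = 0.24809.
RR = 0.70483 / 0.24809 = 2.84103
The risk among the exposed is 2.84 times that among the unexposed.

2.841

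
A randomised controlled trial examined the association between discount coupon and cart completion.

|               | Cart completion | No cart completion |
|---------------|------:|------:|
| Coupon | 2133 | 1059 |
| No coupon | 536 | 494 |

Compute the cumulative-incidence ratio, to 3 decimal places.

Cells: a = 2133, b = 1059, c = 536, d = 494.
Risk in exposed = 2133/3192 = 0.66823; risk in unexposed = 536/1030 = 0.52039.
RR = 0.66823 / 0.52039 = 1.28410
The risk among the exposed is 1.28 times that among the unexposed.

1.284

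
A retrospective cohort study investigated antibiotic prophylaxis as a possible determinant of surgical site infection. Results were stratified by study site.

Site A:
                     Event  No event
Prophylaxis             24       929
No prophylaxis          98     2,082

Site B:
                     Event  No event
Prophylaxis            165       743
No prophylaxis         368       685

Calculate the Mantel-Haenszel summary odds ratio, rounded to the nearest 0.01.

0.44

OR_MH = Σ(aᵢdᵢ/nᵢ) / Σ(bᵢcᵢ/nᵢ), where nᵢ is the stratum total.
Stratum 1 (Site A): n = 3133; a·d/n = 24·2082/3133 = 15.9489; b·c/n = 929·98/3133 = 29.0590
Stratum 2 (Site B): n = 1961; a·d/n = 165·685/1961 = 57.6364; b·c/n = 743·368/1961 = 139.4309
OR_MH = (15.9489 + 57.6364) / (29.0590 + 139.4309) = 73.5853 / 168.4900 = 0.43673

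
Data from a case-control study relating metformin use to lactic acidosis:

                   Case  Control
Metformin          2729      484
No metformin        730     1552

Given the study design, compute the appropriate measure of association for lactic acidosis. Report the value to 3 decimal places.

11.987

Cells: a = 2729, b = 484, c = 730, d = 1552.
This is a case-control study: participants were sampled on outcome status, so risks in the source population cannot be estimated directly — relative risk is not valid here. The odds ratio is the appropriate measure.
OR = (a·d)/(b·c) = (2729 × 1552) / (484 × 730) = 4235408 / 353320 = 11.98746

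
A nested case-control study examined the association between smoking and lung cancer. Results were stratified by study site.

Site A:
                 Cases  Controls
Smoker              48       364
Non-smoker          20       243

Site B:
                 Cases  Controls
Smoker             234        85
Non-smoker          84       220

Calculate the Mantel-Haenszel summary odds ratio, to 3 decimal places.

4.491

OR_MH = Σ(aᵢdᵢ/nᵢ) / Σ(bᵢcᵢ/nᵢ), where nᵢ is the stratum total.
Stratum 1 (Site A): n = 675; a·d/n = 48·243/675 = 17.2800; b·c/n = 364·20/675 = 10.7852
Stratum 2 (Site B): n = 623; a·d/n = 234·220/623 = 82.6324; b·c/n = 85·84/623 = 11.4607
OR_MH = (17.2800 + 82.6324) / (10.7852 + 11.4607) = 99.9124 / 22.2459 = 4.49128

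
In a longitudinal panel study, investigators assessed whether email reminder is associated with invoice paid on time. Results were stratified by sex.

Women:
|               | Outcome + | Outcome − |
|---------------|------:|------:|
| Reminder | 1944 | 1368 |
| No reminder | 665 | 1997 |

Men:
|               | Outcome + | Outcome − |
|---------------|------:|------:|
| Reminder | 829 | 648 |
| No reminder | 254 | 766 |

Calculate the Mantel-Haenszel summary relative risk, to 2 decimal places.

2.32

RR_MH = Σ(aᵢ·n₀ᵢ/nᵢ) / Σ(cᵢ·n₁ᵢ/nᵢ), with n₁ᵢ = aᵢ+bᵢ (exposed), n₀ᵢ = cᵢ+dᵢ (unexposed), nᵢ = n₁ᵢ+n₀ᵢ.
Stratum 1 (Women): n₁ = 3312, n₀ = 2662, n = 5974; a·n₀/n = 1944·2662/5974 = 866.2417; c·n₁/n = 665·3312/5974 = 368.6776
Stratum 2 (Men): n₁ = 1477, n₀ = 1020, n = 2497; a·n₀/n = 829·1020/2497 = 338.6384; c·n₁/n = 254·1477/2497 = 150.2435
RR_MH = (866.2417 + 338.6384) / (368.6776 + 150.2435) = 1204.8801 / 518.9211 = 2.32189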